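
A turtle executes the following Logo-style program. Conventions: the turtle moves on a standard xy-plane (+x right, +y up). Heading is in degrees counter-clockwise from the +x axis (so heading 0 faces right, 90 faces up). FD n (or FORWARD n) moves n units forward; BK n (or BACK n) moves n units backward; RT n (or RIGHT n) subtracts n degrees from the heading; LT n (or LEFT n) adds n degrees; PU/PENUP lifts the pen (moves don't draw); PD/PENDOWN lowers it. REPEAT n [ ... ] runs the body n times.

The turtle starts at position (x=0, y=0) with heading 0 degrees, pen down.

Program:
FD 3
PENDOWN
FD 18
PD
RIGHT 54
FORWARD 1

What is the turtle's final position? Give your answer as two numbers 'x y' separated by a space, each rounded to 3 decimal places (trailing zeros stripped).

Executing turtle program step by step:
Start: pos=(0,0), heading=0, pen down
FD 3: (0,0) -> (3,0) [heading=0, draw]
PD: pen down
FD 18: (3,0) -> (21,0) [heading=0, draw]
PD: pen down
RT 54: heading 0 -> 306
FD 1: (21,0) -> (21.588,-0.809) [heading=306, draw]
Final: pos=(21.588,-0.809), heading=306, 3 segment(s) drawn

Answer: 21.588 -0.809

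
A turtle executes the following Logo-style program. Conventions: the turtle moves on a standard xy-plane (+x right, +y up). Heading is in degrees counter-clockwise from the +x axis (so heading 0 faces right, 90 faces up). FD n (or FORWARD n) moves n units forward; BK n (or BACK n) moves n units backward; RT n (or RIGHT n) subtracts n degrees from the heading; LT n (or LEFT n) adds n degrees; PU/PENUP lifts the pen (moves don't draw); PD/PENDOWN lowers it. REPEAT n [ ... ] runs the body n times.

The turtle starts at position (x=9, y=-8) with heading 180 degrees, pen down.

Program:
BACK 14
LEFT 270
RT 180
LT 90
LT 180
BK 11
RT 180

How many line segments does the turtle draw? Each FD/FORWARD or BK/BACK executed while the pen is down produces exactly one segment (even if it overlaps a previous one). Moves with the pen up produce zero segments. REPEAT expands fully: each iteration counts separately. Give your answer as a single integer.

Executing turtle program step by step:
Start: pos=(9,-8), heading=180, pen down
BK 14: (9,-8) -> (23,-8) [heading=180, draw]
LT 270: heading 180 -> 90
RT 180: heading 90 -> 270
LT 90: heading 270 -> 0
LT 180: heading 0 -> 180
BK 11: (23,-8) -> (34,-8) [heading=180, draw]
RT 180: heading 180 -> 0
Final: pos=(34,-8), heading=0, 2 segment(s) drawn
Segments drawn: 2

Answer: 2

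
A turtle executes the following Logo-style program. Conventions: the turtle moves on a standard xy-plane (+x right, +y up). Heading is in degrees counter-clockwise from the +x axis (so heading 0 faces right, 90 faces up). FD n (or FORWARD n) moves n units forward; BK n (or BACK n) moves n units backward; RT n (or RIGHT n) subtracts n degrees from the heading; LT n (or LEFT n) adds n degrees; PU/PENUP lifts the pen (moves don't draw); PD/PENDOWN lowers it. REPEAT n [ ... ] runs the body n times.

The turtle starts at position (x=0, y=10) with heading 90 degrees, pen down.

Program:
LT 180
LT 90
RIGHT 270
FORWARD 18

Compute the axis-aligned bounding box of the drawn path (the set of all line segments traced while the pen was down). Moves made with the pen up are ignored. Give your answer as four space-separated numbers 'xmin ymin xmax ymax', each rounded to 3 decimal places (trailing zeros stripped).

Answer: 0 10 0 28

Derivation:
Executing turtle program step by step:
Start: pos=(0,10), heading=90, pen down
LT 180: heading 90 -> 270
LT 90: heading 270 -> 0
RT 270: heading 0 -> 90
FD 18: (0,10) -> (0,28) [heading=90, draw]
Final: pos=(0,28), heading=90, 1 segment(s) drawn

Segment endpoints: x in {0, 0}, y in {10, 28}
xmin=0, ymin=10, xmax=0, ymax=28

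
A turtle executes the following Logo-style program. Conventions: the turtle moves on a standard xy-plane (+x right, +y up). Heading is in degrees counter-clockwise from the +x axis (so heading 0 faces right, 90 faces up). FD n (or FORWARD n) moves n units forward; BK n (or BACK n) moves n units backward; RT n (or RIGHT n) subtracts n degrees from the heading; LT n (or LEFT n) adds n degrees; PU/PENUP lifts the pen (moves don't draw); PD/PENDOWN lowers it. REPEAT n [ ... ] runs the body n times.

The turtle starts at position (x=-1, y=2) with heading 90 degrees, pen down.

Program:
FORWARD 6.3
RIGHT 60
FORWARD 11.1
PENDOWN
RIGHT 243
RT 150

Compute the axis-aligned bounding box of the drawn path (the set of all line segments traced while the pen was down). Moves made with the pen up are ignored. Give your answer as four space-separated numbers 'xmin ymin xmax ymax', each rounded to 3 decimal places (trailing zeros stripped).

Executing turtle program step by step:
Start: pos=(-1,2), heading=90, pen down
FD 6.3: (-1,2) -> (-1,8.3) [heading=90, draw]
RT 60: heading 90 -> 30
FD 11.1: (-1,8.3) -> (8.613,13.85) [heading=30, draw]
PD: pen down
RT 243: heading 30 -> 147
RT 150: heading 147 -> 357
Final: pos=(8.613,13.85), heading=357, 2 segment(s) drawn

Segment endpoints: x in {-1, -1, 8.613}, y in {2, 8.3, 13.85}
xmin=-1, ymin=2, xmax=8.613, ymax=13.85

Answer: -1 2 8.613 13.85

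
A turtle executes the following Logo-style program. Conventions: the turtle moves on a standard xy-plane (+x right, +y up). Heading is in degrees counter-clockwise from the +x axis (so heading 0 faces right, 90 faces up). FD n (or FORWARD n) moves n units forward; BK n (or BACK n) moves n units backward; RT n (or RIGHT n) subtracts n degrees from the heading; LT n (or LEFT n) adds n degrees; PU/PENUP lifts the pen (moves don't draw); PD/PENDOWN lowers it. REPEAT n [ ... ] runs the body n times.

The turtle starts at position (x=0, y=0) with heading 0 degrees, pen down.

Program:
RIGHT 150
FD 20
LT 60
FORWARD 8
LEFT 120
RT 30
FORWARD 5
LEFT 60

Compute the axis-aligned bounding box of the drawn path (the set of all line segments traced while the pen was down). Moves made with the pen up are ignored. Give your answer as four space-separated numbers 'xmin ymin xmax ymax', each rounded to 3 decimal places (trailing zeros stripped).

Executing turtle program step by step:
Start: pos=(0,0), heading=0, pen down
RT 150: heading 0 -> 210
FD 20: (0,0) -> (-17.321,-10) [heading=210, draw]
LT 60: heading 210 -> 270
FD 8: (-17.321,-10) -> (-17.321,-18) [heading=270, draw]
LT 120: heading 270 -> 30
RT 30: heading 30 -> 0
FD 5: (-17.321,-18) -> (-12.321,-18) [heading=0, draw]
LT 60: heading 0 -> 60
Final: pos=(-12.321,-18), heading=60, 3 segment(s) drawn

Segment endpoints: x in {-17.321, -12.321, 0}, y in {-18, -10, 0}
xmin=-17.321, ymin=-18, xmax=0, ymax=0

Answer: -17.321 -18 0 0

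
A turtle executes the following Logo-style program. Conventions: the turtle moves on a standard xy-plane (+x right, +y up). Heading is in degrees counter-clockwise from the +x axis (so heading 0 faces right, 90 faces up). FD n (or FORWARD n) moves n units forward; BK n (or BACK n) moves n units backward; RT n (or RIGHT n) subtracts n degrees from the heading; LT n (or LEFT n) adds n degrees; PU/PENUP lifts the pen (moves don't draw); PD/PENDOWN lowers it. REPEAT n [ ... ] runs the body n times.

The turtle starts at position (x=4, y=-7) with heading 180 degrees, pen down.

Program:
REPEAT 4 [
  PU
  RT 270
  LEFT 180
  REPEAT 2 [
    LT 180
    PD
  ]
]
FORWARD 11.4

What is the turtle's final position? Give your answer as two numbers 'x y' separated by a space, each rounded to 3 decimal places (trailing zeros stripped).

Executing turtle program step by step:
Start: pos=(4,-7), heading=180, pen down
REPEAT 4 [
  -- iteration 1/4 --
  PU: pen up
  RT 270: heading 180 -> 270
  LT 180: heading 270 -> 90
  REPEAT 2 [
    -- iteration 1/2 --
    LT 180: heading 90 -> 270
    PD: pen down
    -- iteration 2/2 --
    LT 180: heading 270 -> 90
    PD: pen down
  ]
  -- iteration 2/4 --
  PU: pen up
  RT 270: heading 90 -> 180
  LT 180: heading 180 -> 0
  REPEAT 2 [
    -- iteration 1/2 --
    LT 180: heading 0 -> 180
    PD: pen down
    -- iteration 2/2 --
    LT 180: heading 180 -> 0
    PD: pen down
  ]
  -- iteration 3/4 --
  PU: pen up
  RT 270: heading 0 -> 90
  LT 180: heading 90 -> 270
  REPEAT 2 [
    -- iteration 1/2 --
    LT 180: heading 270 -> 90
    PD: pen down
    -- iteration 2/2 --
    LT 180: heading 90 -> 270
    PD: pen down
  ]
  -- iteration 4/4 --
  PU: pen up
  RT 270: heading 270 -> 0
  LT 180: heading 0 -> 180
  REPEAT 2 [
    -- iteration 1/2 --
    LT 180: heading 180 -> 0
    PD: pen down
    -- iteration 2/2 --
    LT 180: heading 0 -> 180
    PD: pen down
  ]
]
FD 11.4: (4,-7) -> (-7.4,-7) [heading=180, draw]
Final: pos=(-7.4,-7), heading=180, 1 segment(s) drawn

Answer: -7.4 -7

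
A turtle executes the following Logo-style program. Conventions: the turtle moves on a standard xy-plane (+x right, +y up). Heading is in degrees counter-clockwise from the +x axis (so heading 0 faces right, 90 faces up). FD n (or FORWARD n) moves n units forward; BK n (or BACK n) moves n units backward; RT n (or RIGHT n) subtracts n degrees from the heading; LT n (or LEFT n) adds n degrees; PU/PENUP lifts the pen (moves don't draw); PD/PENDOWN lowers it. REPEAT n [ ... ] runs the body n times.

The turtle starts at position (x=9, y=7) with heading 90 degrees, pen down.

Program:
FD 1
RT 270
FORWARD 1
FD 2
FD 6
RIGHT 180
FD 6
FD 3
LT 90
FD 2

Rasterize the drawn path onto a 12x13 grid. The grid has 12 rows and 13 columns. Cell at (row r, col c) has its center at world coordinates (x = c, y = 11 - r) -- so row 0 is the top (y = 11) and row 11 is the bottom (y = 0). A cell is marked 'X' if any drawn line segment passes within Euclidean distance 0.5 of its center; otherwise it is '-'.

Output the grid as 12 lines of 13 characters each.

Answer: -------------
---------X---
---------X---
XXXXXXXXXX---
---------X---
-------------
-------------
-------------
-------------
-------------
-------------
-------------

Derivation:
Segment 0: (9,7) -> (9,8)
Segment 1: (9,8) -> (8,8)
Segment 2: (8,8) -> (6,8)
Segment 3: (6,8) -> (0,8)
Segment 4: (0,8) -> (6,8)
Segment 5: (6,8) -> (9,8)
Segment 6: (9,8) -> (9,10)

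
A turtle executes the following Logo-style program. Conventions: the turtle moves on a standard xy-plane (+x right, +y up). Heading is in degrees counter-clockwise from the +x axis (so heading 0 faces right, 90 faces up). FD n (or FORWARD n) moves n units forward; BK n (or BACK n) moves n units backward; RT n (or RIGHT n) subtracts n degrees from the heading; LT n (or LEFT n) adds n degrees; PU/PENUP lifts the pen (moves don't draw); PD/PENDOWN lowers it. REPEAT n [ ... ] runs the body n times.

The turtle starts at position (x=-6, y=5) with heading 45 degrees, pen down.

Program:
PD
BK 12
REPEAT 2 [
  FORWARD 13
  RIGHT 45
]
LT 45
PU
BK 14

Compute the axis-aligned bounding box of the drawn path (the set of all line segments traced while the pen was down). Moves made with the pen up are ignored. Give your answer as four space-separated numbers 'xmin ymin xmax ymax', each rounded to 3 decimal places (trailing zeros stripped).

Executing turtle program step by step:
Start: pos=(-6,5), heading=45, pen down
PD: pen down
BK 12: (-6,5) -> (-14.485,-3.485) [heading=45, draw]
REPEAT 2 [
  -- iteration 1/2 --
  FD 13: (-14.485,-3.485) -> (-5.293,5.707) [heading=45, draw]
  RT 45: heading 45 -> 0
  -- iteration 2/2 --
  FD 13: (-5.293,5.707) -> (7.707,5.707) [heading=0, draw]
  RT 45: heading 0 -> 315
]
LT 45: heading 315 -> 0
PU: pen up
BK 14: (7.707,5.707) -> (-6.293,5.707) [heading=0, move]
Final: pos=(-6.293,5.707), heading=0, 3 segment(s) drawn

Segment endpoints: x in {-14.485, -6, -5.293, 7.707}, y in {-3.485, 5, 5.707}
xmin=-14.485, ymin=-3.485, xmax=7.707, ymax=5.707

Answer: -14.485 -3.485 7.707 5.707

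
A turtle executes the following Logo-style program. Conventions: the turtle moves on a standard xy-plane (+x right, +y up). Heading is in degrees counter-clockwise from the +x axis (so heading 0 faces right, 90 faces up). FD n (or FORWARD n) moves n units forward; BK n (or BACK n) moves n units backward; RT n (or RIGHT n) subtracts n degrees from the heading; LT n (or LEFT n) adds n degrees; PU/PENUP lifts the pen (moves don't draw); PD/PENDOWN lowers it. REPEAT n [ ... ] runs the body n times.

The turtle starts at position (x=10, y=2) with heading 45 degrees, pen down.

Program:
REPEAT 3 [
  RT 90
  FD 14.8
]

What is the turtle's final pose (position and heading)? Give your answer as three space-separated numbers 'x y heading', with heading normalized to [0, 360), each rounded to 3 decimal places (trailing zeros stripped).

Executing turtle program step by step:
Start: pos=(10,2), heading=45, pen down
REPEAT 3 [
  -- iteration 1/3 --
  RT 90: heading 45 -> 315
  FD 14.8: (10,2) -> (20.465,-8.465) [heading=315, draw]
  -- iteration 2/3 --
  RT 90: heading 315 -> 225
  FD 14.8: (20.465,-8.465) -> (10,-18.93) [heading=225, draw]
  -- iteration 3/3 --
  RT 90: heading 225 -> 135
  FD 14.8: (10,-18.93) -> (-0.465,-8.465) [heading=135, draw]
]
Final: pos=(-0.465,-8.465), heading=135, 3 segment(s) drawn

Answer: -0.465 -8.465 135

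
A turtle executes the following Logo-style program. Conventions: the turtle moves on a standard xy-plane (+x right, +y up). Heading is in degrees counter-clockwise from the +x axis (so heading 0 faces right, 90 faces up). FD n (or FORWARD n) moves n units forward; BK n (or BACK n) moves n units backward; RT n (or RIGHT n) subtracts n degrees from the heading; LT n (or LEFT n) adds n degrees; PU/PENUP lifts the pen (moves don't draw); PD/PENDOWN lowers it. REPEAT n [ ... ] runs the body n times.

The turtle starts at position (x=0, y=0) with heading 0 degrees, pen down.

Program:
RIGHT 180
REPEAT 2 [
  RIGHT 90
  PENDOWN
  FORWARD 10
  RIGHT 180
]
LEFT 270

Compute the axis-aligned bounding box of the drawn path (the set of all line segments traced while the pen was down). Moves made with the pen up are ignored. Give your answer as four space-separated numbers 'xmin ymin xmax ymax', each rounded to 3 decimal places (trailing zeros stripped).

Answer: -10 0 0 10

Derivation:
Executing turtle program step by step:
Start: pos=(0,0), heading=0, pen down
RT 180: heading 0 -> 180
REPEAT 2 [
  -- iteration 1/2 --
  RT 90: heading 180 -> 90
  PD: pen down
  FD 10: (0,0) -> (0,10) [heading=90, draw]
  RT 180: heading 90 -> 270
  -- iteration 2/2 --
  RT 90: heading 270 -> 180
  PD: pen down
  FD 10: (0,10) -> (-10,10) [heading=180, draw]
  RT 180: heading 180 -> 0
]
LT 270: heading 0 -> 270
Final: pos=(-10,10), heading=270, 2 segment(s) drawn

Segment endpoints: x in {-10, 0, 0}, y in {0, 10, 10}
xmin=-10, ymin=0, xmax=0, ymax=10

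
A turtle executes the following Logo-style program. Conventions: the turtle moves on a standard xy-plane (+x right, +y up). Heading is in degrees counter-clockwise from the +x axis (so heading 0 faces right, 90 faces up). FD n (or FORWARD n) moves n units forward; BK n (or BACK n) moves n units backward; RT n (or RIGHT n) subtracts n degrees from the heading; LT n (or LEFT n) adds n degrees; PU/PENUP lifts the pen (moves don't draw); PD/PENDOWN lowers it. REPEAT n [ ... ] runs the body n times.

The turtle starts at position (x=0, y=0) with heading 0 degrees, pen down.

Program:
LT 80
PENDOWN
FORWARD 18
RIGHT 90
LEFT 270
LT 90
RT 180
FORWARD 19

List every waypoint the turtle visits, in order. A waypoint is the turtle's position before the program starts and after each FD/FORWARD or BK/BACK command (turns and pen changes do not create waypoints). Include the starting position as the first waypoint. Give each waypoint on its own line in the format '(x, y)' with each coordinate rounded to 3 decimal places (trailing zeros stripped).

Executing turtle program step by step:
Start: pos=(0,0), heading=0, pen down
LT 80: heading 0 -> 80
PD: pen down
FD 18: (0,0) -> (3.126,17.727) [heading=80, draw]
RT 90: heading 80 -> 350
LT 270: heading 350 -> 260
LT 90: heading 260 -> 350
RT 180: heading 350 -> 170
FD 19: (3.126,17.727) -> (-15.586,21.026) [heading=170, draw]
Final: pos=(-15.586,21.026), heading=170, 2 segment(s) drawn
Waypoints (3 total):
(0, 0)
(3.126, 17.727)
(-15.586, 21.026)

Answer: (0, 0)
(3.126, 17.727)
(-15.586, 21.026)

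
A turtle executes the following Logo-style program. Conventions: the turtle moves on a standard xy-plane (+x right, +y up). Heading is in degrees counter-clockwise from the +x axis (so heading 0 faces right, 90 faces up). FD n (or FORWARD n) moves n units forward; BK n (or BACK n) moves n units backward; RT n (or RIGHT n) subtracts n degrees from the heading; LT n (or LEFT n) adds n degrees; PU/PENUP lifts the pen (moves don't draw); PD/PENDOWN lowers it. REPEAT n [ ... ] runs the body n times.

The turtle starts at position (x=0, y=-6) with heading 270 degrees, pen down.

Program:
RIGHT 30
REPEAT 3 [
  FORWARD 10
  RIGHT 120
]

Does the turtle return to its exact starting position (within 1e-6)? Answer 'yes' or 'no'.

Answer: yes

Derivation:
Executing turtle program step by step:
Start: pos=(0,-6), heading=270, pen down
RT 30: heading 270 -> 240
REPEAT 3 [
  -- iteration 1/3 --
  FD 10: (0,-6) -> (-5,-14.66) [heading=240, draw]
  RT 120: heading 240 -> 120
  -- iteration 2/3 --
  FD 10: (-5,-14.66) -> (-10,-6) [heading=120, draw]
  RT 120: heading 120 -> 0
  -- iteration 3/3 --
  FD 10: (-10,-6) -> (0,-6) [heading=0, draw]
  RT 120: heading 0 -> 240
]
Final: pos=(0,-6), heading=240, 3 segment(s) drawn

Start position: (0, -6)
Final position: (0, -6)
Distance = 0; < 1e-6 -> CLOSED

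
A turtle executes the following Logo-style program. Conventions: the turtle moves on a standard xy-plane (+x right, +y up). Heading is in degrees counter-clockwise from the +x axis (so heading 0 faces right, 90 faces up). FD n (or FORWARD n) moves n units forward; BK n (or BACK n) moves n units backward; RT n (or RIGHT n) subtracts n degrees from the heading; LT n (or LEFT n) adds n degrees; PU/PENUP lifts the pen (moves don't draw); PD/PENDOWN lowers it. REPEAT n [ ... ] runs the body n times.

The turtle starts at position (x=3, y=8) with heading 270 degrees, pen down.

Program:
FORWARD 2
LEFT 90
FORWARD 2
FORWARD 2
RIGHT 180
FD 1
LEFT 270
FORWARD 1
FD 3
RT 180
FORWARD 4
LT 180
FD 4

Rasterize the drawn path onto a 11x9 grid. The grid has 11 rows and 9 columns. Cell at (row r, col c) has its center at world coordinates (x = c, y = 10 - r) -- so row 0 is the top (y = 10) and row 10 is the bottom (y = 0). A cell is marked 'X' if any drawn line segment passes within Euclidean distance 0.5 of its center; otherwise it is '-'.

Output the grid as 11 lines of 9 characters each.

Answer: ------X--
------X--
---X--X--
---X--X--
---XXXXX-
---------
---------
---------
---------
---------
---------

Derivation:
Segment 0: (3,8) -> (3,6)
Segment 1: (3,6) -> (5,6)
Segment 2: (5,6) -> (7,6)
Segment 3: (7,6) -> (6,6)
Segment 4: (6,6) -> (6,7)
Segment 5: (6,7) -> (6,10)
Segment 6: (6,10) -> (6,6)
Segment 7: (6,6) -> (6,10)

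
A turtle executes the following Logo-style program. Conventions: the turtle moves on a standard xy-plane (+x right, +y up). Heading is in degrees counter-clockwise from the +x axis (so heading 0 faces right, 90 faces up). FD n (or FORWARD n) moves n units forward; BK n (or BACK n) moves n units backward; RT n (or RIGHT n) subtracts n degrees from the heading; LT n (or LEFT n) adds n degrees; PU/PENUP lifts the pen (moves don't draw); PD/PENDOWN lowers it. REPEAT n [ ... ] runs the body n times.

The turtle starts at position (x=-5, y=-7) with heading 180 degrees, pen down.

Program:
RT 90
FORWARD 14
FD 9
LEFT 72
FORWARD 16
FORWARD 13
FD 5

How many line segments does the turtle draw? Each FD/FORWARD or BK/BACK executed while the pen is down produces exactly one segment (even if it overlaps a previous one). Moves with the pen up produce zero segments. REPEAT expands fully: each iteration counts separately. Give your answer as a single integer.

Executing turtle program step by step:
Start: pos=(-5,-7), heading=180, pen down
RT 90: heading 180 -> 90
FD 14: (-5,-7) -> (-5,7) [heading=90, draw]
FD 9: (-5,7) -> (-5,16) [heading=90, draw]
LT 72: heading 90 -> 162
FD 16: (-5,16) -> (-20.217,20.944) [heading=162, draw]
FD 13: (-20.217,20.944) -> (-32.581,24.961) [heading=162, draw]
FD 5: (-32.581,24.961) -> (-37.336,26.507) [heading=162, draw]
Final: pos=(-37.336,26.507), heading=162, 5 segment(s) drawn
Segments drawn: 5

Answer: 5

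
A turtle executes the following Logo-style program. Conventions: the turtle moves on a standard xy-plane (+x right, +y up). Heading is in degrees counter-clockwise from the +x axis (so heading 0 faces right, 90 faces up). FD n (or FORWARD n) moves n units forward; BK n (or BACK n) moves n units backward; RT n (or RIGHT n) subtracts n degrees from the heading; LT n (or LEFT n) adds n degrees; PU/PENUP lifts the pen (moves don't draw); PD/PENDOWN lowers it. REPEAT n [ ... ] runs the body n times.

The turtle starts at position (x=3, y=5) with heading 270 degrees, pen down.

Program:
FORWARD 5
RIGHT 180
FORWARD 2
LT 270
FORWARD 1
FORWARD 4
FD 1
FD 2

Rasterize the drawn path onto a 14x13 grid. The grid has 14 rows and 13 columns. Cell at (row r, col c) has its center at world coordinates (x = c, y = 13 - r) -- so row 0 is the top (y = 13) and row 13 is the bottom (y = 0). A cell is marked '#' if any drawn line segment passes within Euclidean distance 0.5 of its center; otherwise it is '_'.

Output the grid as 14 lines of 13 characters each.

Answer: _____________
_____________
_____________
_____________
_____________
_____________
_____________
_____________
___#_________
___#_________
___#_________
___#########_
___#_________
___#_________

Derivation:
Segment 0: (3,5) -> (3,0)
Segment 1: (3,0) -> (3,2)
Segment 2: (3,2) -> (4,2)
Segment 3: (4,2) -> (8,2)
Segment 4: (8,2) -> (9,2)
Segment 5: (9,2) -> (11,2)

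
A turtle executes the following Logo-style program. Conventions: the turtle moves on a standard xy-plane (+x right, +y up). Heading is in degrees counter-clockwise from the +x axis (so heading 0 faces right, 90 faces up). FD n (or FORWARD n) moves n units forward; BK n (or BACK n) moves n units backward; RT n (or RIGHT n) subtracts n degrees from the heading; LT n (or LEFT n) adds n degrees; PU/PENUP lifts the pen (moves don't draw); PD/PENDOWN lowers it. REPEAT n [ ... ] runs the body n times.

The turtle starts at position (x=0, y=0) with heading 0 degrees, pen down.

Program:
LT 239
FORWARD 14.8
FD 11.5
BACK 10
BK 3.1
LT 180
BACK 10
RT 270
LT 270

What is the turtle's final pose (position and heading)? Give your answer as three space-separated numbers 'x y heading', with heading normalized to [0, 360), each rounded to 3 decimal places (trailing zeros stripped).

Answer: -11.949 -19.886 59

Derivation:
Executing turtle program step by step:
Start: pos=(0,0), heading=0, pen down
LT 239: heading 0 -> 239
FD 14.8: (0,0) -> (-7.623,-12.686) [heading=239, draw]
FD 11.5: (-7.623,-12.686) -> (-13.546,-22.544) [heading=239, draw]
BK 10: (-13.546,-22.544) -> (-8.395,-13.972) [heading=239, draw]
BK 3.1: (-8.395,-13.972) -> (-6.799,-11.315) [heading=239, draw]
LT 180: heading 239 -> 59
BK 10: (-6.799,-11.315) -> (-11.949,-19.886) [heading=59, draw]
RT 270: heading 59 -> 149
LT 270: heading 149 -> 59
Final: pos=(-11.949,-19.886), heading=59, 5 segment(s) drawn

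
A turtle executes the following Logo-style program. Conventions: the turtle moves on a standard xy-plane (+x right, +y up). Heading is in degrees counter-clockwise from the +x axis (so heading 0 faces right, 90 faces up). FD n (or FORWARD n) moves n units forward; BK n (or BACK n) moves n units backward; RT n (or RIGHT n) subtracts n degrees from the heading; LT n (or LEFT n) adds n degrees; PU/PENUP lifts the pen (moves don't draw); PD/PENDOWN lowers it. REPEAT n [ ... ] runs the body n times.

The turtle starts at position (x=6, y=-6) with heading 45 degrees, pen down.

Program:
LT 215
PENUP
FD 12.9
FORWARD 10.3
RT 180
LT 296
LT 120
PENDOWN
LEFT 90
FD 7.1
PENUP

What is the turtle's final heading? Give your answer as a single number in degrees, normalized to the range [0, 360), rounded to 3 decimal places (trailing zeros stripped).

Executing turtle program step by step:
Start: pos=(6,-6), heading=45, pen down
LT 215: heading 45 -> 260
PU: pen up
FD 12.9: (6,-6) -> (3.76,-18.704) [heading=260, move]
FD 10.3: (3.76,-18.704) -> (1.971,-28.848) [heading=260, move]
RT 180: heading 260 -> 80
LT 296: heading 80 -> 16
LT 120: heading 16 -> 136
PD: pen down
LT 90: heading 136 -> 226
FD 7.1: (1.971,-28.848) -> (-2.961,-33.955) [heading=226, draw]
PU: pen up
Final: pos=(-2.961,-33.955), heading=226, 1 segment(s) drawn

Answer: 226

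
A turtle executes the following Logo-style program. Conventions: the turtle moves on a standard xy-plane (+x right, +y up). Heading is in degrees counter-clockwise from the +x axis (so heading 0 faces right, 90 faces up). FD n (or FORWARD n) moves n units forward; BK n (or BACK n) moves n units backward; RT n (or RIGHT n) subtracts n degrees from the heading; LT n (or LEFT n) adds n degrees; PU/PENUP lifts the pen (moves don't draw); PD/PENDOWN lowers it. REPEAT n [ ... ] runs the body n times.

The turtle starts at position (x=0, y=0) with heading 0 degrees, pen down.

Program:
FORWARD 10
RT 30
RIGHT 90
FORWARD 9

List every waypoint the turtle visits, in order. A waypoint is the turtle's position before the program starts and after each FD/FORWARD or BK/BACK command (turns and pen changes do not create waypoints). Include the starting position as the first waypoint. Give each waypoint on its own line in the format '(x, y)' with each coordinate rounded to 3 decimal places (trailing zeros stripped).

Executing turtle program step by step:
Start: pos=(0,0), heading=0, pen down
FD 10: (0,0) -> (10,0) [heading=0, draw]
RT 30: heading 0 -> 330
RT 90: heading 330 -> 240
FD 9: (10,0) -> (5.5,-7.794) [heading=240, draw]
Final: pos=(5.5,-7.794), heading=240, 2 segment(s) drawn
Waypoints (3 total):
(0, 0)
(10, 0)
(5.5, -7.794)

Answer: (0, 0)
(10, 0)
(5.5, -7.794)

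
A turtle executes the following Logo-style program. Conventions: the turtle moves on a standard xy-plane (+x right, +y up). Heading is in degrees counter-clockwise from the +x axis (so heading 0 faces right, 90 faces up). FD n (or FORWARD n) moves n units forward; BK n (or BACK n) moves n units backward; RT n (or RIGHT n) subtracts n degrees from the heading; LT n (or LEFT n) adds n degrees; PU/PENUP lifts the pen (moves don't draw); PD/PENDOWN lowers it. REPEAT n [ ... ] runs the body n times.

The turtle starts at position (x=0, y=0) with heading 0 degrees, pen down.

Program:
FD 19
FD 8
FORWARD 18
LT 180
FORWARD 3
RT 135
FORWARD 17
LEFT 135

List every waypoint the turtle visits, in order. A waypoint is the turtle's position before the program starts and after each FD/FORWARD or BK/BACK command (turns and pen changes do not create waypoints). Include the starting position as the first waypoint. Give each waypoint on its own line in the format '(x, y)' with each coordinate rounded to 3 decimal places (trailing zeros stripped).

Executing turtle program step by step:
Start: pos=(0,0), heading=0, pen down
FD 19: (0,0) -> (19,0) [heading=0, draw]
FD 8: (19,0) -> (27,0) [heading=0, draw]
FD 18: (27,0) -> (45,0) [heading=0, draw]
LT 180: heading 0 -> 180
FD 3: (45,0) -> (42,0) [heading=180, draw]
RT 135: heading 180 -> 45
FD 17: (42,0) -> (54.021,12.021) [heading=45, draw]
LT 135: heading 45 -> 180
Final: pos=(54.021,12.021), heading=180, 5 segment(s) drawn
Waypoints (6 total):
(0, 0)
(19, 0)
(27, 0)
(45, 0)
(42, 0)
(54.021, 12.021)

Answer: (0, 0)
(19, 0)
(27, 0)
(45, 0)
(42, 0)
(54.021, 12.021)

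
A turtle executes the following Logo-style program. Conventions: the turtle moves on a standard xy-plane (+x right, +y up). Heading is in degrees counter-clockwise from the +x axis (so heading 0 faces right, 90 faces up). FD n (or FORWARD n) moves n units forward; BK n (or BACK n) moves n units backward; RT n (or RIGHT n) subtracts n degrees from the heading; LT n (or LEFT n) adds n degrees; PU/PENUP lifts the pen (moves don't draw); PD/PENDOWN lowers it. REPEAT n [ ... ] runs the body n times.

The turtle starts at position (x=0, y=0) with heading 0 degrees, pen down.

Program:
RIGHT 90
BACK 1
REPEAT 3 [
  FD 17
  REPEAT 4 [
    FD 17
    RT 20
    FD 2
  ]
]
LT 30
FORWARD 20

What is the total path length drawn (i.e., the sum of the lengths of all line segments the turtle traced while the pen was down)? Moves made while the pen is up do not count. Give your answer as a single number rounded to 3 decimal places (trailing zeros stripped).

Executing turtle program step by step:
Start: pos=(0,0), heading=0, pen down
RT 90: heading 0 -> 270
BK 1: (0,0) -> (0,1) [heading=270, draw]
REPEAT 3 [
  -- iteration 1/3 --
  FD 17: (0,1) -> (0,-16) [heading=270, draw]
  REPEAT 4 [
    -- iteration 1/4 --
    FD 17: (0,-16) -> (0,-33) [heading=270, draw]
    RT 20: heading 270 -> 250
    FD 2: (0,-33) -> (-0.684,-34.879) [heading=250, draw]
    -- iteration 2/4 --
    FD 17: (-0.684,-34.879) -> (-6.498,-50.854) [heading=250, draw]
    RT 20: heading 250 -> 230
    FD 2: (-6.498,-50.854) -> (-7.784,-52.386) [heading=230, draw]
    -- iteration 3/4 --
    FD 17: (-7.784,-52.386) -> (-18.711,-65.409) [heading=230, draw]
    RT 20: heading 230 -> 210
    FD 2: (-18.711,-65.409) -> (-20.443,-66.409) [heading=210, draw]
    -- iteration 4/4 --
    FD 17: (-20.443,-66.409) -> (-35.166,-74.909) [heading=210, draw]
    RT 20: heading 210 -> 190
    FD 2: (-35.166,-74.909) -> (-37.135,-75.256) [heading=190, draw]
  ]
  -- iteration 2/3 --
  FD 17: (-37.135,-75.256) -> (-53.877,-78.208) [heading=190, draw]
  REPEAT 4 [
    -- iteration 1/4 --
    FD 17: (-53.877,-78.208) -> (-70.619,-81.16) [heading=190, draw]
    RT 20: heading 190 -> 170
    FD 2: (-70.619,-81.16) -> (-72.589,-80.813) [heading=170, draw]
    -- iteration 2/4 --
    FD 17: (-72.589,-80.813) -> (-89.33,-77.861) [heading=170, draw]
    RT 20: heading 170 -> 150
    FD 2: (-89.33,-77.861) -> (-91.062,-76.861) [heading=150, draw]
    -- iteration 3/4 --
    FD 17: (-91.062,-76.861) -> (-105.785,-68.361) [heading=150, draw]
    RT 20: heading 150 -> 130
    FD 2: (-105.785,-68.361) -> (-107.07,-66.829) [heading=130, draw]
    -- iteration 4/4 --
    FD 17: (-107.07,-66.829) -> (-117.998,-53.806) [heading=130, draw]
    RT 20: heading 130 -> 110
    FD 2: (-117.998,-53.806) -> (-118.682,-51.927) [heading=110, draw]
  ]
  -- iteration 3/3 --
  FD 17: (-118.682,-51.927) -> (-124.496,-35.952) [heading=110, draw]
  REPEAT 4 [
    -- iteration 1/4 --
    FD 17: (-124.496,-35.952) -> (-130.31,-19.977) [heading=110, draw]
    RT 20: heading 110 -> 90
    FD 2: (-130.31,-19.977) -> (-130.31,-17.977) [heading=90, draw]
    -- iteration 2/4 --
    FD 17: (-130.31,-17.977) -> (-130.31,-0.977) [heading=90, draw]
    RT 20: heading 90 -> 70
    FD 2: (-130.31,-0.977) -> (-129.626,0.902) [heading=70, draw]
    -- iteration 3/4 --
    FD 17: (-129.626,0.902) -> (-123.812,16.877) [heading=70, draw]
    RT 20: heading 70 -> 50
    FD 2: (-123.812,16.877) -> (-122.526,18.409) [heading=50, draw]
    -- iteration 4/4 --
    FD 17: (-122.526,18.409) -> (-111.599,31.432) [heading=50, draw]
    RT 20: heading 50 -> 30
    FD 2: (-111.599,31.432) -> (-109.867,32.432) [heading=30, draw]
  ]
]
LT 30: heading 30 -> 60
FD 20: (-109.867,32.432) -> (-99.867,49.752) [heading=60, draw]
Final: pos=(-99.867,49.752), heading=60, 29 segment(s) drawn

Segment lengths:
  seg 1: (0,0) -> (0,1), length = 1
  seg 2: (0,1) -> (0,-16), length = 17
  seg 3: (0,-16) -> (0,-33), length = 17
  seg 4: (0,-33) -> (-0.684,-34.879), length = 2
  seg 5: (-0.684,-34.879) -> (-6.498,-50.854), length = 17
  seg 6: (-6.498,-50.854) -> (-7.784,-52.386), length = 2
  seg 7: (-7.784,-52.386) -> (-18.711,-65.409), length = 17
  seg 8: (-18.711,-65.409) -> (-20.443,-66.409), length = 2
  seg 9: (-20.443,-66.409) -> (-35.166,-74.909), length = 17
  seg 10: (-35.166,-74.909) -> (-37.135,-75.256), length = 2
  seg 11: (-37.135,-75.256) -> (-53.877,-78.208), length = 17
  seg 12: (-53.877,-78.208) -> (-70.619,-81.16), length = 17
  seg 13: (-70.619,-81.16) -> (-72.589,-80.813), length = 2
  seg 14: (-72.589,-80.813) -> (-89.33,-77.861), length = 17
  seg 15: (-89.33,-77.861) -> (-91.062,-76.861), length = 2
  seg 16: (-91.062,-76.861) -> (-105.785,-68.361), length = 17
  seg 17: (-105.785,-68.361) -> (-107.07,-66.829), length = 2
  seg 18: (-107.07,-66.829) -> (-117.998,-53.806), length = 17
  seg 19: (-117.998,-53.806) -> (-118.682,-51.927), length = 2
  seg 20: (-118.682,-51.927) -> (-124.496,-35.952), length = 17
  seg 21: (-124.496,-35.952) -> (-130.31,-19.977), length = 17
  seg 22: (-130.31,-19.977) -> (-130.31,-17.977), length = 2
  seg 23: (-130.31,-17.977) -> (-130.31,-0.977), length = 17
  seg 24: (-130.31,-0.977) -> (-129.626,0.902), length = 2
  seg 25: (-129.626,0.902) -> (-123.812,16.877), length = 17
  seg 26: (-123.812,16.877) -> (-122.526,18.409), length = 2
  seg 27: (-122.526,18.409) -> (-111.599,31.432), length = 17
  seg 28: (-111.599,31.432) -> (-109.867,32.432), length = 2
  seg 29: (-109.867,32.432) -> (-99.867,49.752), length = 20
Total = 300

Answer: 300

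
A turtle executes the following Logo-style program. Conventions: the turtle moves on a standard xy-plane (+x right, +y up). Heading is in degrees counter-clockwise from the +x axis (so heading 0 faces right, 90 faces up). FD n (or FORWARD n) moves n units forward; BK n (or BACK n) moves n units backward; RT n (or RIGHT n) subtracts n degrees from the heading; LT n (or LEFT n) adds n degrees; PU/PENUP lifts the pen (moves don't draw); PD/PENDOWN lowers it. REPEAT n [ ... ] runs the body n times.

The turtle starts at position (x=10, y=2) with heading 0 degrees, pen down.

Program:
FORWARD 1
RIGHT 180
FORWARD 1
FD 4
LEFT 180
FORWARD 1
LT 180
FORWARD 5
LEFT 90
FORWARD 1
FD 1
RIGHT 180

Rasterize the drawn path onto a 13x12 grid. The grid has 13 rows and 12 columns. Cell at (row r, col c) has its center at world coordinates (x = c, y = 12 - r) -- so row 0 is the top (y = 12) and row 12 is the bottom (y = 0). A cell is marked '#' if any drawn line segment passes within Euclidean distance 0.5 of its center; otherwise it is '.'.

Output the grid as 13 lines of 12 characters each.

Segment 0: (10,2) -> (11,2)
Segment 1: (11,2) -> (10,2)
Segment 2: (10,2) -> (6,2)
Segment 3: (6,2) -> (7,2)
Segment 4: (7,2) -> (2,2)
Segment 5: (2,2) -> (2,1)
Segment 6: (2,1) -> (2,0)

Answer: ............
............
............
............
............
............
............
............
............
............
..##########
..#.........
..#.........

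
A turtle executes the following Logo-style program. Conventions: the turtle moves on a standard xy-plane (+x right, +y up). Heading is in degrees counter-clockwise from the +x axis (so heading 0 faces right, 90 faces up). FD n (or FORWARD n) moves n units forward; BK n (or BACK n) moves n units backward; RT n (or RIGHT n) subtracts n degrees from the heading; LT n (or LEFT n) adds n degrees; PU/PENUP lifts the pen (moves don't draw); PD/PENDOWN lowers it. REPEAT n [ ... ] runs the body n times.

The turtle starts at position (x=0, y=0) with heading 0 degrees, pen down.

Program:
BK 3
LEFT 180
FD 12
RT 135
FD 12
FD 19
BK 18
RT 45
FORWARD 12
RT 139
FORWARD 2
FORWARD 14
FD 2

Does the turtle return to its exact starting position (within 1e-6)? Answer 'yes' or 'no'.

Executing turtle program step by step:
Start: pos=(0,0), heading=0, pen down
BK 3: (0,0) -> (-3,0) [heading=0, draw]
LT 180: heading 0 -> 180
FD 12: (-3,0) -> (-15,0) [heading=180, draw]
RT 135: heading 180 -> 45
FD 12: (-15,0) -> (-6.515,8.485) [heading=45, draw]
FD 19: (-6.515,8.485) -> (6.92,21.92) [heading=45, draw]
BK 18: (6.92,21.92) -> (-5.808,9.192) [heading=45, draw]
RT 45: heading 45 -> 0
FD 12: (-5.808,9.192) -> (6.192,9.192) [heading=0, draw]
RT 139: heading 0 -> 221
FD 2: (6.192,9.192) -> (4.683,7.88) [heading=221, draw]
FD 14: (4.683,7.88) -> (-5.883,-1.305) [heading=221, draw]
FD 2: (-5.883,-1.305) -> (-7.392,-2.617) [heading=221, draw]
Final: pos=(-7.392,-2.617), heading=221, 9 segment(s) drawn

Start position: (0, 0)
Final position: (-7.392, -2.617)
Distance = 7.842; >= 1e-6 -> NOT closed

Answer: no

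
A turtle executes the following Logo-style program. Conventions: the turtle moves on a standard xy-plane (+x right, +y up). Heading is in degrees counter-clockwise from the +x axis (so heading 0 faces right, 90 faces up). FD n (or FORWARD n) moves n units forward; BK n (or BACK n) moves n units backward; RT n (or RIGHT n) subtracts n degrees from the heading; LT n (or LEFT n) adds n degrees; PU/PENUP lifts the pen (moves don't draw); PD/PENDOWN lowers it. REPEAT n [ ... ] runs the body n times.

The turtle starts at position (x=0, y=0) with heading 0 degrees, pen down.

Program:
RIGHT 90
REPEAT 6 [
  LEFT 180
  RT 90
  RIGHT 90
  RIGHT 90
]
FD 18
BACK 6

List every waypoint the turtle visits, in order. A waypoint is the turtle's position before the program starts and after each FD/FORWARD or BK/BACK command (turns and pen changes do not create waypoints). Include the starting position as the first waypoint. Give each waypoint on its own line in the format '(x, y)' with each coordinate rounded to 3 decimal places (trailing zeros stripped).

Answer: (0, 0)
(0, 18)
(0, 12)

Derivation:
Executing turtle program step by step:
Start: pos=(0,0), heading=0, pen down
RT 90: heading 0 -> 270
REPEAT 6 [
  -- iteration 1/6 --
  LT 180: heading 270 -> 90
  RT 90: heading 90 -> 0
  RT 90: heading 0 -> 270
  RT 90: heading 270 -> 180
  -- iteration 2/6 --
  LT 180: heading 180 -> 0
  RT 90: heading 0 -> 270
  RT 90: heading 270 -> 180
  RT 90: heading 180 -> 90
  -- iteration 3/6 --
  LT 180: heading 90 -> 270
  RT 90: heading 270 -> 180
  RT 90: heading 180 -> 90
  RT 90: heading 90 -> 0
  -- iteration 4/6 --
  LT 180: heading 0 -> 180
  RT 90: heading 180 -> 90
  RT 90: heading 90 -> 0
  RT 90: heading 0 -> 270
  -- iteration 5/6 --
  LT 180: heading 270 -> 90
  RT 90: heading 90 -> 0
  RT 90: heading 0 -> 270
  RT 90: heading 270 -> 180
  -- iteration 6/6 --
  LT 180: heading 180 -> 0
  RT 90: heading 0 -> 270
  RT 90: heading 270 -> 180
  RT 90: heading 180 -> 90
]
FD 18: (0,0) -> (0,18) [heading=90, draw]
BK 6: (0,18) -> (0,12) [heading=90, draw]
Final: pos=(0,12), heading=90, 2 segment(s) drawn
Waypoints (3 total):
(0, 0)
(0, 18)
(0, 12)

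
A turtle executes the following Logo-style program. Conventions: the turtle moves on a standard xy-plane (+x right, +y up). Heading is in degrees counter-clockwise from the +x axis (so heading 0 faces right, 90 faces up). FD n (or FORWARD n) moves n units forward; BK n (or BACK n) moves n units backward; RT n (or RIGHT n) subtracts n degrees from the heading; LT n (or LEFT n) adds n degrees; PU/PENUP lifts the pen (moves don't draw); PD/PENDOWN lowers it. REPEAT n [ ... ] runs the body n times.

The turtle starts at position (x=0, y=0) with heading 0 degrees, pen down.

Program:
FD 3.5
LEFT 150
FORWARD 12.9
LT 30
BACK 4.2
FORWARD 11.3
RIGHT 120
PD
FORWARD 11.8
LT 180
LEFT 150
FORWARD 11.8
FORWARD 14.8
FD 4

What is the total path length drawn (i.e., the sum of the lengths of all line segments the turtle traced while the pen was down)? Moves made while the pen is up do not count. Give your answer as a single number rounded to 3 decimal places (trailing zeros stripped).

Answer: 74.3

Derivation:
Executing turtle program step by step:
Start: pos=(0,0), heading=0, pen down
FD 3.5: (0,0) -> (3.5,0) [heading=0, draw]
LT 150: heading 0 -> 150
FD 12.9: (3.5,0) -> (-7.672,6.45) [heading=150, draw]
LT 30: heading 150 -> 180
BK 4.2: (-7.672,6.45) -> (-3.472,6.45) [heading=180, draw]
FD 11.3: (-3.472,6.45) -> (-14.772,6.45) [heading=180, draw]
RT 120: heading 180 -> 60
PD: pen down
FD 11.8: (-14.772,6.45) -> (-8.872,16.669) [heading=60, draw]
LT 180: heading 60 -> 240
LT 150: heading 240 -> 30
FD 11.8: (-8.872,16.669) -> (1.347,22.569) [heading=30, draw]
FD 14.8: (1.347,22.569) -> (14.165,29.969) [heading=30, draw]
FD 4: (14.165,29.969) -> (17.629,31.969) [heading=30, draw]
Final: pos=(17.629,31.969), heading=30, 8 segment(s) drawn

Segment lengths:
  seg 1: (0,0) -> (3.5,0), length = 3.5
  seg 2: (3.5,0) -> (-7.672,6.45), length = 12.9
  seg 3: (-7.672,6.45) -> (-3.472,6.45), length = 4.2
  seg 4: (-3.472,6.45) -> (-14.772,6.45), length = 11.3
  seg 5: (-14.772,6.45) -> (-8.872,16.669), length = 11.8
  seg 6: (-8.872,16.669) -> (1.347,22.569), length = 11.8
  seg 7: (1.347,22.569) -> (14.165,29.969), length = 14.8
  seg 8: (14.165,29.969) -> (17.629,31.969), length = 4
Total = 74.3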